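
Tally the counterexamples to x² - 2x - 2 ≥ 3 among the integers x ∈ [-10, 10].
Counterexamples in [-10, 10]: {-1, 0, 1, 2, 3}.

Counting them gives 5 values.

Answer: 5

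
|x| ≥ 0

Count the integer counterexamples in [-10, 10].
An absolute value is never negative, so the left side is ≥ 0 for every x, while the right side is 0. Tightest case in [-10, 10] is x = 0:
x = 0: LHS = |0| = 0; 0 ≥ 0 — holds
Hence LHS − RHS is never negative, i.e. LHS ≥ RHS throughout, so the relation holds for every integer in [-10, 10].

No counterexample appears in that range.

Answer: 0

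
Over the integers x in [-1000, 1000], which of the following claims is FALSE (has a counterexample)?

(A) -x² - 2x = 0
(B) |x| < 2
(A) x = 1: LHS = -1² - 2·1 = -3; -3 = 0 — FAILS
(B) x = 2: LHS = |2| = 2; 2 < 2 — FAILS

Answer: Both A and B are false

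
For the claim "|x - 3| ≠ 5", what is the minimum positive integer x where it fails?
Testing positive integers:
(x = 1 through x = 2 all satisfy the relation; showing from x = 3.)
x = 3: LHS = |3 - 3| = |0| = 0; 0 ≠ 5 — holds
x = 4: LHS = |4 - 3| = |1| = 1; 1 ≠ 5 — holds
x = 5: LHS = |5 - 3| = |2| = 2; 2 ≠ 5 — holds
x = 6: LHS = |6 - 3| = |3| = 3; 3 ≠ 5 — holds
x = 7: LHS = |7 - 3| = |4| = 4; 4 ≠ 5 — holds
x = 8: LHS = |8 - 3| = |5| = 5; 5 ≠ 5 — FAILS  ← smallest positive counterexample

Answer: x = 8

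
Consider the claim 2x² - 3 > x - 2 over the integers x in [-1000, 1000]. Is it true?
The claim fails at x = 0:
x = 0: LHS = 2·0² - 3 = -3, RHS = 0 - 2 = -2; -3 > -2 — FAILS

Because a single integer refutes it, the statement is false.

Answer: False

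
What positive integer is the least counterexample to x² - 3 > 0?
Testing positive integers:
x = 1: LHS = 1² - 3 = -2; -2 > 0 — FAILS  ← smallest positive counterexample

Answer: x = 1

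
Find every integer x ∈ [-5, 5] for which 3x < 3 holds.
Holds for: {-5, -4, -3, -2, -1, 0}
Fails for: {1, 2, 3, 4, 5}

Answer: {-5, -4, -3, -2, -1, 0}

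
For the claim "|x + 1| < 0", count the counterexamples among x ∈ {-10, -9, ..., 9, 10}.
Counterexamples in [-10, 10]: {-10, -9, -8, -7, -6, -5, -4, -3, -2, -1, 0, 1, 2, 3, 4, 5, 6, 7, 8, 9, 10}.

Counting them gives 21 values.

Answer: 21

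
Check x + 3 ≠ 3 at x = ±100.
x = 100: LHS = 100 + 3 = 103; 103 ≠ 3 — holds
x = -100: LHS = (-100) + 3 = -97; -97 ≠ 3 — holds

Answer: Yes, holds for both x = 100 and x = -100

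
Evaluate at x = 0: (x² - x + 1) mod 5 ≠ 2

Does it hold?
x = 0: LHS = (0² - 0 + 1) mod 5 = 1 mod 5 = 1; 1 ≠ 2 — holds

The relation is satisfied at x = 0.

Answer: Yes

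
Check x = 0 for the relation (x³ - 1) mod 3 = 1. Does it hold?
x = 0: LHS = (0³ - 1) mod 3 = (-1) mod 3 = 2; 2 = 1 — FAILS

The relation fails at x = 0, so x = 0 is a counterexample.

Answer: No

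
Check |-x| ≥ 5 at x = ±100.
x = 100: LHS = |-100| = 100; 100 ≥ 5 — holds
x = -100: LHS = |-(-100)| = |100| = 100; 100 ≥ 5 — holds

Answer: Yes, holds for both x = 100 and x = -100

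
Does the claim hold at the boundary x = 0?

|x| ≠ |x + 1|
x = 0: LHS = |0| = 0, RHS = |0 + 1| = |1| = 1; 0 ≠ 1 — holds

The relation is satisfied at x = 0.

Answer: Yes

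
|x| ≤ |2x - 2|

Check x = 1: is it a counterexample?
Substitute x = 1 into the relation:
x = 1: LHS = |1| = 1, RHS = |2·1 - 2| = |0| = 0; 1 ≤ 0 — FAILS

Since the claim fails at x = 1, this value is a counterexample.

Answer: Yes, x = 1 is a counterexample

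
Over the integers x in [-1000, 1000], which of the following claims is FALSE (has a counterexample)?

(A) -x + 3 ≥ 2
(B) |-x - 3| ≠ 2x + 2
(A) x = 2: LHS = -2 + 3 = 1; 1 ≥ 2 — FAILS
(B) x = 1: LHS = |-1 - 3| = |-4| = 4, RHS = 2·1 + 2 = 4; 4 ≠ 4 — FAILS

Answer: Both A and B are false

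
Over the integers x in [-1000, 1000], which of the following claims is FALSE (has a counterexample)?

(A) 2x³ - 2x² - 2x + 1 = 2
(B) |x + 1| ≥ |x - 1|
(A) x = 0: LHS = 2·0³ - 2·0² - 2·0 + 1 = 1; 1 = 2 — FAILS
(B) x = -1: LHS = |(-1) + 1| = |0| = 0, RHS = |(-1) - 1| = |-2| = 2; 0 ≥ 2 — FAILS

Answer: Both A and B are false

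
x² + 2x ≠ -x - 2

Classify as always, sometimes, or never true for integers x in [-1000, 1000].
Holds at x = 0: LHS = 0² + 2·0 = 0, RHS = -0 - 2 = -2; 0 ≠ -2 — holds
Fails at x = -1: LHS = (-1)² + 2·(-1) = -1, RHS = -(-1) - 2 = -1; -1 ≠ -1 — FAILS
It is satisfied by some integers in the range but not all.

Answer: Sometimes true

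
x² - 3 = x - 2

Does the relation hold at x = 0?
x = 0: LHS = 0² - 3 = -3, RHS = 0 - 2 = -2; -3 = -2 — FAILS

The relation fails at x = 0, so x = 0 is a counterexample.

Answer: No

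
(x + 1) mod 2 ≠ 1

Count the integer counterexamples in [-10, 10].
Counterexamples in [-10, 10]: {-10, -8, -6, -4, -2, 0, 2, 4, 6, 8, 10}.

Counting them gives 11 values.

Answer: 11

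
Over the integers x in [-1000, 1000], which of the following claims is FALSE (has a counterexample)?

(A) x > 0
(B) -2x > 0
(A) x = 0: 0 > 0 — FAILS
(B) x = 0: LHS = -2·0 = 0; 0 > 0 — FAILS

Answer: Both A and B are false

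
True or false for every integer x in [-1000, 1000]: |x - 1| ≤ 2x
The claim fails at x = 0:
x = 0: LHS = |0 - 1| = |-1| = 1, RHS = 2·0 = 0; 1 ≤ 0 — FAILS

Because a single integer refutes it, the statement is false.

Answer: False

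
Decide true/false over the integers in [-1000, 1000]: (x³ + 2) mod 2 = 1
The claim fails at x = 0:
x = 0: LHS = (0³ + 2) mod 2 = 2 mod 2 = 0; 0 = 1 — FAILS

Because a single integer refutes it, the statement is false.

Answer: False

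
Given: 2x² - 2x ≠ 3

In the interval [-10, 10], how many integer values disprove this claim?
Track d = LHS − RHS over the integers in [-10, 10]. Equality would need d = 0, but d changes sign only between consecutive integers, jumping over 0:
x = -1: LHS = 2·(-1)² - 2·(-1) = 4; 4 ≠ 3 — holds  (d = 1)
x = 0: LHS = 2·0² - 2·0 = 0; 0 ≠ 3 — holds  (d = -3)
x = 1: LHS = 2·1² - 2·1 = 0; 0 ≠ 3 — holds  (d = -3)
x = 2: LHS = 2·2² - 2·2 = 4; 4 ≠ 3 — holds  (d = 1)
Away from these crossings d keeps a constant sign, and checking every integer in [-10, 10] confirms d ≠ 0 throughout. Hence the two sides are never equal, so the relation holds for every integer in [-10, 10].

No counterexample appears in that range.

Answer: 0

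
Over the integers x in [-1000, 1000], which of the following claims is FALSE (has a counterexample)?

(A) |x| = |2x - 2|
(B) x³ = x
(A) x = 0: LHS = |0| = 0, RHS = |2·0 - 2| = |-2| = 2; 0 = 2 — FAILS
(B) x = 2: LHS = 2³ = 8; 8 = 2 — FAILS

Answer: Both A and B are false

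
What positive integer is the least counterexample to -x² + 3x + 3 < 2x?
Testing positive integers:
x = 1: LHS = -1² + 3·1 + 3 = 5, RHS = 2·1 = 2; 5 < 2 — FAILS  ← smallest positive counterexample

Answer: x = 1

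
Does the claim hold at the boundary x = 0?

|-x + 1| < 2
x = 0: LHS = |-0 + 1| = |1| = 1; 1 < 2 — holds

The relation is satisfied at x = 0.

Answer: Yes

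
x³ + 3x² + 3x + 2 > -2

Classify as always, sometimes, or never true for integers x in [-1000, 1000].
Holds at x = 0: LHS = 0³ + 3·0² + 3·0 + 2 = 2; 2 > -2 — holds
Fails at x = -3: LHS = (-3)³ + 3·(-3)² + 3·(-3) + 2 = -7; -7 > -2 — FAILS
It is satisfied by some integers in the range but not all.

Answer: Sometimes true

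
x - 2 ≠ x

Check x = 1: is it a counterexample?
Substitute x = 1 into the relation:
x = 1: LHS = 1 - 2 = -1; -1 ≠ 1 — holds

The relation holds at x = 1, so it is not a counterexample.

Answer: No, x = 1 is not a counterexample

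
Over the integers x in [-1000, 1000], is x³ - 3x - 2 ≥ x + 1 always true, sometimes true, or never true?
Holds at x = -1: LHS = (-1)³ - 3·(-1) - 2 = 0, RHS = (-1) + 1 = 0; 0 ≥ 0 — holds
Fails at x = 0: LHS = 0³ - 3·0 - 2 = -2, RHS = 0 + 1 = 1; -2 ≥ 1 — FAILS
It is satisfied by some integers in the range but not all.

Answer: Sometimes true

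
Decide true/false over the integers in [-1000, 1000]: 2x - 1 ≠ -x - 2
Track d = LHS − RHS over the integers in [-1000, 1000]. Equality would need d = 0, but d changes sign only between consecutive integers, jumping over 0:
x = -1: LHS = 2·(-1) - 1 = -3, RHS = -(-1) - 2 = -1; -3 ≠ -1 — holds  (d = -2)
x = 0: LHS = 2·0 - 1 = -1, RHS = -0 - 2 = -2; -1 ≠ -2 — holds  (d = 1)
Away from these crossings d keeps a constant sign, and checking every integer in [-1000, 1000] confirms d ≠ 0 throughout. Hence the two sides are never equal, so the relation holds for every integer in [-1000, 1000].

No counterexample exists.

Answer: True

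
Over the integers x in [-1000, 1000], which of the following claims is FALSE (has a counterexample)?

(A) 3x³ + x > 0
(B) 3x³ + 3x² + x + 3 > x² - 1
(A) x = 0: LHS = 3·0³ + 0 = 0; 0 > 0 — FAILS
(B) x = -2: LHS = 3·(-2)³ + 3·(-2)² + (-2) + 3 = -11, RHS = (-2)² - 1 = 3; -11 > 3 — FAILS

Answer: Both A and B are false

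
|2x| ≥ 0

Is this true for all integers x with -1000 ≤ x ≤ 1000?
An absolute value is never negative, so the left side is ≥ 0 for every x, while the right side is 0. Tightest case in [-1000, 1000] is x = 0:
x = 0: LHS = |2·0| = |0| = 0; 0 ≥ 0 — holds
Hence LHS − RHS is never negative, i.e. LHS ≥ RHS throughout, so the relation holds for every integer in [-1000, 1000].

No counterexample exists.

Answer: True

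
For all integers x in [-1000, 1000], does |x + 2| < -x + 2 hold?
The claim fails at x = 0:
x = 0: LHS = |0 + 2| = |2| = 2, RHS = -0 + 2 = 2; 2 < 2 — FAILS

Because a single integer refutes it, the statement is false.

Answer: False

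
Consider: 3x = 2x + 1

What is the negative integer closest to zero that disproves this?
Testing negative integers from -1 downward:
x = -1: LHS = 3·(-1) = -3, RHS = 2·(-1) + 1 = -1; -3 = -1 — FAILS  ← closest negative counterexample to 0

Answer: x = -1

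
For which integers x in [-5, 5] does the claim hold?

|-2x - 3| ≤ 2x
Over all integers in [-5, 5], LHS − RHS is smallest at x = 0, where it equals 3:
x = 0: LHS = |-2·0 - 3| = |-3| = 3, RHS = 2·0 = 0; 3 ≤ 0 — FAILS
At the ends of the range:
x = -5: LHS = |-2·(-5) - 3| = |7| = 7, RHS = 2·(-5) = -10; 7 ≤ -10 — FAILS
x = 5: LHS = |-2·5 - 3| = |-13| = 13, RHS = 2·5 = 10; 13 ≤ 10 — FAILS
Hence LHS − RHS is never zero or negative, i.e. LHS > RHS throughout, so the claimed relation (≤) fails for every integer in [-5, 5].

Answer: None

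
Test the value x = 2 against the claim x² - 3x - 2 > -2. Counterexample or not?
Substitute x = 2 into the relation:
x = 2: LHS = 2² - 3·2 - 2 = -4; -4 > -2 — FAILS

Since the claim fails at x = 2, this value is a counterexample.

Answer: Yes, x = 2 is a counterexample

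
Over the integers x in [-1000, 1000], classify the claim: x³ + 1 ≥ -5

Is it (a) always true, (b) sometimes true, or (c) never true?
Holds at x = 0: LHS = 0³ + 1 = 1; 1 ≥ -5 — holds
Fails at x = -2: LHS = (-2)³ + 1 = -7; -7 ≥ -5 — FAILS
It is satisfied by some integers in the range but not all.

Answer: Sometimes true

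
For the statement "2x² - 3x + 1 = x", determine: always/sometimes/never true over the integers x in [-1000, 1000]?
Track d = LHS − RHS over the integers in [-1000, 1000]. Equality would need d = 0, but d changes sign only between consecutive integers, jumping over 0:
x = 0: LHS = 2·0² - 3·0 + 1 = 1; 1 = 0 — FAILS  (d = 1)
x = 1: LHS = 2·1² - 3·1 + 1 = 0; 0 = 1 — FAILS  (d = -1)
x = 1: LHS = 2·1² - 3·1 + 1 = 0; 0 = 1 — FAILS  (d = -1)
x = 2: LHS = 2·2² - 3·2 + 1 = 3; 3 = 2 — FAILS  (d = 1)
Away from these crossings d keeps a constant sign, and checking every integer in [-1000, 1000] confirms d ≠ 0 throughout. Hence the two sides are never equal, so the claimed relation (=) fails for every integer in [-1000, 1000].

No integer in the range satisfies it.

Answer: Never true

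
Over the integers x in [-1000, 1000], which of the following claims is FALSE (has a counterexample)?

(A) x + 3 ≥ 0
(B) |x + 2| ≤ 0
(A) x = -4: LHS = (-4) + 3 = -1; -1 ≥ 0 — FAILS
(B) x = 0: LHS = |0 + 2| = |2| = 2; 2 ≤ 0 — FAILS

Answer: Both A and B are false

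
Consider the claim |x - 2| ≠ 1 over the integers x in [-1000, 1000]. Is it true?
The claim fails at x = 1:
x = 1: LHS = |1 - 2| = |-1| = 1; 1 ≠ 1 — FAILS

Because a single integer refutes it, the statement is false.

Answer: False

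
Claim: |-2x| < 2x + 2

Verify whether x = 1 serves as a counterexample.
Substitute x = 1 into the relation:
x = 1: LHS = |-2·1| = |-2| = 2, RHS = 2·1 + 2 = 4; 2 < 4 — holds

The claim holds here, so x = 1 is not a counterexample. (A counterexample exists elsewhere, e.g. x = -1.)

Answer: No, x = 1 is not a counterexample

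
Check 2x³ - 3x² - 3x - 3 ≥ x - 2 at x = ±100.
x = 100: LHS = 2·100³ - 3·100² - 3·100 - 3 = 1969697, RHS = 100 - 2 = 98; 1969697 ≥ 98 — holds
x = -100: LHS = 2·(-100)³ - 3·(-100)² - 3·(-100) - 3 = -2029703, RHS = (-100) - 2 = -102; -2029703 ≥ -102 — FAILS

Answer: Partially: holds for x = 100, fails for x = -100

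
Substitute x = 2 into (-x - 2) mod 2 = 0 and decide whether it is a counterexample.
Substitute x = 2 into the relation:
x = 2: LHS = (-2 - 2) mod 2 = (-4) mod 2 = 0; 0 = 0 — holds

The claim holds here, so x = 2 is not a counterexample. (A counterexample exists elsewhere, e.g. x = 1.)

Answer: No, x = 2 is not a counterexample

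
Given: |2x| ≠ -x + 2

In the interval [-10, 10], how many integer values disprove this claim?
Counterexamples in [-10, 10]: {-2}.

Counting them gives 1 values.

Answer: 1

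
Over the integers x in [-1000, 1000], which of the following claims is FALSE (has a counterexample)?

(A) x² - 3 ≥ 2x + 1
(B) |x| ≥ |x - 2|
(A) x = 0: LHS = 0² - 3 = -3, RHS = 2·0 + 1 = 1; -3 ≥ 1 — FAILS
(B) x = 0: LHS = |0| = 0, RHS = |0 - 2| = |-2| = 2; 0 ≥ 2 — FAILS

Answer: Both A and B are false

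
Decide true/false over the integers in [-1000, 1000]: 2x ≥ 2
The claim fails at x = 0:
x = 0: LHS = 2·0 = 0; 0 ≥ 2 — FAILS

Because a single integer refutes it, the statement is false.

Answer: False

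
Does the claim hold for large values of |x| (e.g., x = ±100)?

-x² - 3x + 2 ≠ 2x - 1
x = 100: LHS = -100² - 3·100 + 2 = -10298, RHS = 2·100 - 1 = 199; -10298 ≠ 199 — holds
x = -100: LHS = -(-100)² - 3·(-100) + 2 = -9698, RHS = 2·(-100) - 1 = -201; -9698 ≠ -201 — holds

Answer: Yes, holds for both x = 100 and x = -100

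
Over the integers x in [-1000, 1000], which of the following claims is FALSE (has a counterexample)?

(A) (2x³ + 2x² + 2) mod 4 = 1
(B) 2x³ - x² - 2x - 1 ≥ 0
(A) x = 0: LHS = (2·0³ + 2·0² + 2) mod 4 = 2 mod 4 = 2; 2 = 1 — FAILS
(B) x = 0: LHS = 2·0³ - 0² - 2·0 - 1 = -1; -1 ≥ 0 — FAILS

Answer: Both A and B are false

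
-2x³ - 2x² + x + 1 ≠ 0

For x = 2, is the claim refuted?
Substitute x = 2 into the relation:
x = 2: LHS = -2·2³ - 2·2² + 2 + 1 = -21; -21 ≠ 0 — holds

The claim holds here, so x = 2 is not a counterexample. (A counterexample exists elsewhere, e.g. x = -1.)

Answer: No, x = 2 is not a counterexample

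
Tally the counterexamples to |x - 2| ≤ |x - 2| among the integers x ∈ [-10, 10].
Over all integers in [-10, 10], LHS − RHS is largest at x = 0, where it equals 0:
x = 0: LHS = |0 - 2| = |-2| = 2, RHS = |0 - 2| = |-2| = 2; 2 ≤ 2 — holds
At the ends of the range:
x = -10: LHS = |(-10) - 2| = |-12| = 12, RHS = |(-10) - 2| = |-12| = 12; 12 ≤ 12 — holds
x = 10: LHS = |10 - 2| = |8| = 8, RHS = |10 - 2| = |8| = 8; 8 ≤ 8 — holds
Hence LHS − RHS is never positive, i.e. LHS ≤ RHS throughout, so the relation holds for every integer in [-10, 10].

No counterexample appears in that range.

Answer: 0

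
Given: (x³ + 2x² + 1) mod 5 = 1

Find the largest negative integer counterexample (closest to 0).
Testing negative integers from -1 downward:
x = -1: LHS = ((-1)³ + 2·(-1)² + 1) mod 5 = 2 mod 5 = 2; 2 = 1 — FAILS  ← closest negative counterexample to 0

Answer: x = -1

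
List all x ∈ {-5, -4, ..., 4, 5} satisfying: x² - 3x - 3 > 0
Holds for: {-5, -4, -3, -2, -1, 4, 5}
Fails for: {0, 1, 2, 3}

Answer: {-5, -4, -3, -2, -1, 4, 5}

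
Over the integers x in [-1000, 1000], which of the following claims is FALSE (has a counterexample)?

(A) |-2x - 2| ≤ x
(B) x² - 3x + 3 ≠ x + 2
(A) x = 0: LHS = |-2·0 - 2| = |-2| = 2; 2 ≤ 0 — FAILS

(B) Track d = LHS − RHS over the integers in [-1000, 1000]. Equality would need d = 0, but d changes sign only between consecutive integers, jumping over 0:
x = 0: LHS = 0² - 3·0 + 3 = 3, RHS = 0 + 2 = 2; 3 ≠ 2 — holds  (d = 1)
x = 1: LHS = 1² - 3·1 + 3 = 1, RHS = 1 + 2 = 3; 1 ≠ 3 — holds  (d = -2)
x = 3: LHS = 3² - 3·3 + 3 = 3, RHS = 3 + 2 = 5; 3 ≠ 5 — holds  (d = -2)
x = 4: LHS = 4² - 3·4 + 3 = 7, RHS = 4 + 2 = 6; 7 ≠ 6 — holds  (d = 1)
Away from these crossings d keeps a constant sign, and checking every integer in [-1000, 1000] confirms d ≠ 0 throughout. Hence the two sides are never equal, so the relation holds for every integer in [-1000, 1000].

Only (A) has a counterexample.

Answer: A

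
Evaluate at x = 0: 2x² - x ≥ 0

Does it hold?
x = 0: LHS = 2·0² - 0 = 0; 0 ≥ 0 — holds

The relation is satisfied at x = 0.

Answer: Yes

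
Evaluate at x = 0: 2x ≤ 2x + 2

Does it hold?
x = 0: LHS = 2·0 = 0, RHS = 2·0 + 2 = 2; 0 ≤ 2 — holds

The relation is satisfied at x = 0.

Answer: Yes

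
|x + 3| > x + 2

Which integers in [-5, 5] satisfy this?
Over all integers in [-5, 5], LHS − RHS is smallest at x = 0, where it equals 1:
x = 0: LHS = |0 + 3| = |3| = 3, RHS = 0 + 2 = 2; 3 > 2 — holds
At the ends of the range:
x = -5: LHS = |(-5) + 3| = |-2| = 2, RHS = (-5) + 2 = -3; 2 > -3 — holds
x = 5: LHS = |5 + 3| = |8| = 8, RHS = 5 + 2 = 7; 8 > 7 — holds
Hence LHS − RHS is never zero or negative, i.e. LHS > RHS throughout, so the relation holds for every integer in [-5, 5].

Answer: All integers in [-5, 5]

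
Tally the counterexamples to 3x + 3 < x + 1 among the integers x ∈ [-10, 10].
Counterexamples in [-10, 10]: {-1, 0, 1, 2, 3, 4, 5, 6, 7, 8, 9, 10}.

Counting them gives 12 values.

Answer: 12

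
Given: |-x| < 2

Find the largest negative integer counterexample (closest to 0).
Testing negative integers from -1 downward:
x = -1: LHS = |-(-1)| = |1| = 1; 1 < 2 — holds
x = -2: LHS = |-(-2)| = |2| = 2; 2 < 2 — FAILS  ← closest negative counterexample to 0

Answer: x = -2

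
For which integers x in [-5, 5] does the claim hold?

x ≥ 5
Holds for: {5}
Fails for: {-5, -4, -3, -2, -1, 0, 1, 2, 3, 4}

Answer: {5}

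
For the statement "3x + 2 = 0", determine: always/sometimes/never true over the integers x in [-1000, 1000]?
Track d = LHS − RHS over the integers in [-1000, 1000]. Equality would need d = 0, but d changes sign only between consecutive integers, jumping over 0:
x = -1: LHS = 3·(-1) + 2 = -1; -1 = 0 — FAILS  (d = -1)
x = 0: LHS = 3·0 + 2 = 2; 2 = 0 — FAILS  (d = 2)
Away from these crossings d keeps a constant sign, and checking every integer in [-1000, 1000] confirms d ≠ 0 throughout. Hence the two sides are never equal, so the claimed relation (=) fails for every integer in [-1000, 1000].

No integer in the range satisfies it.

Answer: Never true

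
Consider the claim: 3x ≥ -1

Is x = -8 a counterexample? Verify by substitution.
Substitute x = -8 into the relation:
x = -8: LHS = 3·(-8) = -24; -24 ≥ -1 — FAILS

Since the claim fails at x = -8, this value is a counterexample.

Answer: Yes, x = -8 is a counterexample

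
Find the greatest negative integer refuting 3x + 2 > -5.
Testing negative integers from -1 downward:
x = -1: LHS = 3·(-1) + 2 = -1; -1 > -5 — holds
x = -2: LHS = 3·(-2) + 2 = -4; -4 > -5 — holds
x = -3: LHS = 3·(-3) + 2 = -7; -7 > -5 — FAILS  ← closest negative counterexample to 0

Answer: x = -3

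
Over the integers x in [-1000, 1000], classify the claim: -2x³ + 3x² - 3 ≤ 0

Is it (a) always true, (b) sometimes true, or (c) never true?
Holds at x = 0: LHS = -2·0³ + 3·0² - 3 = -3; -3 ≤ 0 — holds
Fails at x = -1: LHS = -2·(-1)³ + 3·(-1)² - 3 = 2; 2 ≤ 0 — FAILS
It is satisfied by some integers in the range but not all.

Answer: Sometimes true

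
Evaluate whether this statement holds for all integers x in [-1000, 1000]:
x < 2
The claim fails at x = 2:
x = 2: 2 < 2 — FAILS

Because a single integer refutes it, the statement is false.

Answer: False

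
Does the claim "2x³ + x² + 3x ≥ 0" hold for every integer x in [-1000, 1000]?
The claim fails at x = -1:
x = -1: LHS = 2·(-1)³ + (-1)² + 3·(-1) = -4; -4 ≥ 0 — FAILS

Because a single integer refutes it, the statement is false.

Answer: False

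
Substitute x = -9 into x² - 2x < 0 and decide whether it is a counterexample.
Substitute x = -9 into the relation:
x = -9: LHS = (-9)² - 2·(-9) = 99; 99 < 0 — FAILS

Since the claim fails at x = -9, this value is a counterexample.

Answer: Yes, x = -9 is a counterexample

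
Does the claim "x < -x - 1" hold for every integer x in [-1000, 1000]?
The claim fails at x = 0:
x = 0: RHS = -0 - 1 = -1; 0 < -1 — FAILS

Because a single integer refutes it, the statement is false.

Answer: False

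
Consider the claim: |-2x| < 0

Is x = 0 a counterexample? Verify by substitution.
Substitute x = 0 into the relation:
x = 0: LHS = |-2·0| = |0| = 0; 0 < 0 — FAILS

Since the claim fails at x = 0, this value is a counterexample.

Answer: Yes, x = 0 is a counterexample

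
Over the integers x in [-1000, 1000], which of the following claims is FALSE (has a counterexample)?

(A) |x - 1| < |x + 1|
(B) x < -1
(A) x = 0: LHS = |0 - 1| = |-1| = 1, RHS = |0 + 1| = |1| = 1; 1 < 1 — FAILS
(B) x = 0: 0 < -1 — FAILS

Answer: Both A and B are false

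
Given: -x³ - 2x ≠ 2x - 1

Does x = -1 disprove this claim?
Substitute x = -1 into the relation:
x = -1: LHS = -(-1)³ - 2·(-1) = 3, RHS = 2·(-1) - 1 = -3; 3 ≠ -3 — holds

The relation holds at x = -1, so it is not a counterexample.

Answer: No, x = -1 is not a counterexample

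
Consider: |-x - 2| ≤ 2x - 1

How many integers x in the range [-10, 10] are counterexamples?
Counterexamples in [-10, 10]: {-10, -9, -8, -7, -6, -5, -4, -3, -2, -1, 0, 1, 2}.

Counting them gives 13 values.

Answer: 13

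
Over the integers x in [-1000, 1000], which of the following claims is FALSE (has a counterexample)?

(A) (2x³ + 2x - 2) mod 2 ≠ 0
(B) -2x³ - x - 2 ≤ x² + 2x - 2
(A) x = 0: LHS = (2·0³ + 2·0 - 2) mod 2 = (-2) mod 2 = 0; 0 ≠ 0 — FAILS
(B) x = -1: LHS = -2·(-1)³ - (-1) - 2 = 1, RHS = (-1)² + 2·(-1) - 2 = -3; 1 ≤ -3 — FAILS

Answer: Both A and B are false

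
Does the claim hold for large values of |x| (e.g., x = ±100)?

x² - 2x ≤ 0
x = 100: LHS = 100² - 2·100 = 9800; 9800 ≤ 0 — FAILS
x = -100: LHS = (-100)² - 2·(-100) = 10200; 10200 ≤ 0 — FAILS

Answer: No, fails for both x = 100 and x = -100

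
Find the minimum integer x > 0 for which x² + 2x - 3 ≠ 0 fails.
Testing positive integers:
x = 1: LHS = 1² + 2·1 - 3 = 0; 0 ≠ 0 — FAILS  ← smallest positive counterexample

Answer: x = 1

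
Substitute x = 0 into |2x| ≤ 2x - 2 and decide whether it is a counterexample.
Substitute x = 0 into the relation:
x = 0: LHS = |2·0| = |0| = 0, RHS = 2·0 - 2 = -2; 0 ≤ -2 — FAILS

Since the claim fails at x = 0, this value is a counterexample.

Answer: Yes, x = 0 is a counterexample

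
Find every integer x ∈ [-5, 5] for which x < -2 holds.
Holds for: {-5, -4, -3}
Fails for: {-2, -1, 0, 1, 2, 3, 4, 5}

Answer: {-5, -4, -3}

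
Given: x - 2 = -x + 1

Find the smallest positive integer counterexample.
Testing positive integers:
x = 1: LHS = 1 - 2 = -1, RHS = -1 + 1 = 0; -1 = 0 — FAILS  ← smallest positive counterexample

Answer: x = 1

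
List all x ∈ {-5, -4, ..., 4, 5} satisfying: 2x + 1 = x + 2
Holds for: {1}
Fails for: {-5, -4, -3, -2, -1, 0, 2, 3, 4, 5}

Answer: {1}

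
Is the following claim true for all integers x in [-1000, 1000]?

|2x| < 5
The claim fails at x = 3:
x = 3: LHS = |2·3| = |6| = 6; 6 < 5 — FAILS

Because a single integer refutes it, the statement is false.

Answer: False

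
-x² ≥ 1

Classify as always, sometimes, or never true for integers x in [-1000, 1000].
Over all integers in [-1000, 1000], LHS − RHS is largest at x = 0, where it equals -1:
x = 0: LHS = -0² = 0; 0 ≥ 1 — FAILS
At the ends of the range:
x = -1000: LHS = -(-1000)² = -1000000; -1000000 ≥ 1 — FAILS
x = 1000: LHS = -1000² = -1000000; -1000000 ≥ 1 — FAILS
Hence LHS − RHS is never zero or positive, i.e. LHS < RHS throughout, so the claimed relation (≥) fails for every integer in [-1000, 1000].

No integer in the range satisfies it.

Answer: Never true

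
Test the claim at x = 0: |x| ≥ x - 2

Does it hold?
x = 0: LHS = |0| = 0, RHS = 0 - 2 = -2; 0 ≥ -2 — holds

The relation is satisfied at x = 0.

Answer: Yes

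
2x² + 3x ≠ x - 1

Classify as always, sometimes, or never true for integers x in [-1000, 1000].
Over all integers in [-1000, 1000], LHS − RHS is always positive; it is smallest at x = 0, where it equals 1:
x = 0: LHS = 2·0² + 3·0 = 0, RHS = 0 - 1 = -1; 0 ≠ -1 — holds
At the ends of the range:
x = -1000: LHS = 2·(-1000)² + 3·(-1000) = 1997000, RHS = (-1000) - 1 = -1001; 1997000 ≠ -1001 — holds
x = 1000: LHS = 2·1000² + 3·1000 = 2003000, RHS = 1000 - 1 = 999; 2003000 ≠ 999 — holds
Hence LHS − RHS is never 0, i.e. the two sides are never equal, so the relation holds for every integer in [-1000, 1000].

No counterexample exists.

Answer: Always true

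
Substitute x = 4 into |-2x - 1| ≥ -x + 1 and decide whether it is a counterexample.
Substitute x = 4 into the relation:
x = 4: LHS = |-2·4 - 1| = |-9| = 9, RHS = -4 + 1 = -3; 9 ≥ -3 — holds

The claim holds here, so x = 4 is not a counterexample. (A counterexample exists elsewhere, e.g. x = -1.)

Answer: No, x = 4 is not a counterexample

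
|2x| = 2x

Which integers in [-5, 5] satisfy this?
Holds for: {0, 1, 2, 3, 4, 5}
Fails for: {-5, -4, -3, -2, -1}

Answer: {0, 1, 2, 3, 4, 5}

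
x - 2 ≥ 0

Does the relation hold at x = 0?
x = 0: LHS = 0 - 2 = -2; -2 ≥ 0 — FAILS

The relation fails at x = 0, so x = 0 is a counterexample.

Answer: No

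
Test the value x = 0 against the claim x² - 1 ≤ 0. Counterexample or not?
Substitute x = 0 into the relation:
x = 0: LHS = 0² - 1 = -1; -1 ≤ 0 — holds

The claim holds here, so x = 0 is not a counterexample. (A counterexample exists elsewhere, e.g. x = 2.)

Answer: No, x = 0 is not a counterexample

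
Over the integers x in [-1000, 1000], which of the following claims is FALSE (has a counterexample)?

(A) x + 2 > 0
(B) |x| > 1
(A) x = -2: LHS = (-2) + 2 = 0; 0 > 0 — FAILS
(B) x = 0: LHS = |0| = 0; 0 > 1 — FAILS

Answer: Both A and B are false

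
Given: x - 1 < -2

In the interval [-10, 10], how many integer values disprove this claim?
Counterexamples in [-10, 10]: {-1, 0, 1, 2, 3, 4, 5, 6, 7, 8, 9, 10}.

Counting them gives 12 values.

Answer: 12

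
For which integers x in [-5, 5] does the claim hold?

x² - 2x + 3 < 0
Over all integers in [-5, 5], LHS − RHS is smallest at x = 1, where it equals 2:
x = 1: LHS = 1² - 2·1 + 3 = 2; 2 < 0 — FAILS
At the ends of the range:
x = -5: LHS = (-5)² - 2·(-5) + 3 = 38; 38 < 0 — FAILS
x = 5: LHS = 5² - 2·5 + 3 = 18; 18 < 0 — FAILS
Hence LHS − RHS is never negative, i.e. LHS ≥ RHS throughout, so the claimed relation (<) fails for every integer in [-5, 5].

Answer: None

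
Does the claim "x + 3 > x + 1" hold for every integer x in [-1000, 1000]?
Over all integers in [-1000, 1000], LHS − RHS is smallest at x = 0, where it equals 2:
x = 0: LHS = 0 + 3 = 3, RHS = 0 + 1 = 1; 3 > 1 — holds
At the ends of the range:
x = -1000: LHS = (-1000) + 3 = -997, RHS = (-1000) + 1 = -999; -997 > -999 — holds
x = 1000: LHS = 1000 + 3 = 1003, RHS = 1000 + 1 = 1001; 1003 > 1001 — holds
Hence LHS − RHS is never zero or negative, i.e. LHS > RHS throughout, so the relation holds for every integer in [-1000, 1000].

No counterexample exists.

Answer: True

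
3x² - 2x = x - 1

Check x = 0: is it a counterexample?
Substitute x = 0 into the relation:
x = 0: LHS = 3·0² - 2·0 = 0, RHS = 0 - 1 = -1; 0 = -1 — FAILS

Since the claim fails at x = 0, this value is a counterexample.

Answer: Yes, x = 0 is a counterexample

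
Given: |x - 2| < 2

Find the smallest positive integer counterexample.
Testing positive integers:
x = 1: LHS = |1 - 2| = |-1| = 1; 1 < 2 — holds
x = 2: LHS = |2 - 2| = |0| = 0; 0 < 2 — holds
x = 3: LHS = |3 - 2| = |1| = 1; 1 < 2 — holds
x = 4: LHS = |4 - 2| = |2| = 2; 2 < 2 — FAILS  ← smallest positive counterexample

Answer: x = 4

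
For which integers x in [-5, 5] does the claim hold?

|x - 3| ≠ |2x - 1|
Holds for: {-5, -4, -3, -1, 0, 1, 2, 3, 4, 5}
Fails for: {-2}

Answer: {-5, -4, -3, -1, 0, 1, 2, 3, 4, 5}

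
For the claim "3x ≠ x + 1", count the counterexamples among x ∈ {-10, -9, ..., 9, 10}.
Track d = LHS − RHS over the integers in [-10, 10]. Equality would need d = 0, but d changes sign only between consecutive integers, jumping over 0:
x = 0: LHS = 3·0 = 0, RHS = 0 + 1 = 1; 0 ≠ 1 — holds  (d = -1)
x = 1: LHS = 3·1 = 3, RHS = 1 + 1 = 2; 3 ≠ 2 — holds  (d = 1)
Away from these crossings d keeps a constant sign, and checking every integer in [-10, 10] confirms d ≠ 0 throughout. Hence the two sides are never equal, so the relation holds for every integer in [-10, 10].

No counterexample appears in that range.

Answer: 0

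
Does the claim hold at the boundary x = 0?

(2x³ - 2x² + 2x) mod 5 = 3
x = 0: LHS = (2·0³ - 2·0² + 2·0) mod 5 = 0 mod 5 = 0; 0 = 3 — FAILS

The relation fails at x = 0, so x = 0 is a counterexample.

Answer: No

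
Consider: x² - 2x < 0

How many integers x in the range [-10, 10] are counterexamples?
Counterexamples in [-10, 10]: {-10, -9, -8, -7, -6, -5, -4, -3, -2, -1, 0, 2, 3, 4, 5, 6, 7, 8, 9, 10}.

Counting them gives 20 values.

Answer: 20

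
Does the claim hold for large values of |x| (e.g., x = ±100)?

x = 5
x = 100: 100 = 5 — FAILS
x = -100: -100 = 5 — FAILS

Answer: No, fails for both x = 100 and x = -100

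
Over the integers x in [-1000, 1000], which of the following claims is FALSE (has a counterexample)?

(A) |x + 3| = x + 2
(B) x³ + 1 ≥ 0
(A) x = 0: LHS = |0 + 3| = |3| = 3, RHS = 0 + 2 = 2; 3 = 2 — FAILS
(B) x = -2: LHS = (-2)³ + 1 = -7; -7 ≥ 0 — FAILS

Answer: Both A and B are false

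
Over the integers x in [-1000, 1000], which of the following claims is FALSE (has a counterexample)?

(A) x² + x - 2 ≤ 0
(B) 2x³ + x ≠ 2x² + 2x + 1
(A) x = 2: LHS = 2² + 2 - 2 = 4; 4 ≤ 0 — FAILS

(B) Track d = LHS − RHS over the integers in [-1000, 1000]. Equality would need d = 0, but d changes sign only between consecutive integers, jumping over 0:
x = 1: LHS = 2·1³ + 1 = 3, RHS = 2·1² + 2·1 + 1 = 5; 3 ≠ 5 — holds  (d = -2)
x = 2: LHS = 2·2³ + 2 = 18, RHS = 2·2² + 2·2 + 1 = 13; 18 ≠ 13 — holds  (d = 5)
Away from these crossings d keeps a constant sign, and checking every integer in [-1000, 1000] confirms d ≠ 0 throughout. Hence the two sides are never equal, so the relation holds for every integer in [-1000, 1000].

Only (A) has a counterexample.

Answer: A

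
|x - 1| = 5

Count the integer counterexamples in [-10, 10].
Counterexamples in [-10, 10]: {-10, -9, -8, -7, -6, -5, -3, -2, -1, 0, 1, 2, 3, 4, 5, 7, 8, 9, 10}.

Counting them gives 19 values.

Answer: 19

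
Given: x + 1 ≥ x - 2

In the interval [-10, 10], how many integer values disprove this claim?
Over all integers in [-10, 10], LHS − RHS is smallest at x = 0, where it equals 3:
x = 0: LHS = 0 + 1 = 1, RHS = 0 - 2 = -2; 1 ≥ -2 — holds
At the ends of the range:
x = -10: LHS = (-10) + 1 = -9, RHS = (-10) - 2 = -12; -9 ≥ -12 — holds
x = 10: LHS = 10 + 1 = 11, RHS = 10 - 2 = 8; 11 ≥ 8 — holds
Hence LHS − RHS is never negative, i.e. LHS ≥ RHS throughout, so the relation holds for every integer in [-10, 10].

No counterexample appears in that range.

Answer: 0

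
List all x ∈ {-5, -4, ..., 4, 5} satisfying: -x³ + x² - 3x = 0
Holds for: {0}
Fails for: {-5, -4, -3, -2, -1, 1, 2, 3, 4, 5}

Answer: {0}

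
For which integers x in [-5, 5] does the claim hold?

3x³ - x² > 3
Holds for: {2, 3, 4, 5}
Fails for: {-5, -4, -3, -2, -1, 0, 1}

Answer: {2, 3, 4, 5}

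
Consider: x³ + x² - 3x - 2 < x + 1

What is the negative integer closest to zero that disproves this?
Testing negative integers from -1 downward:
x = -1: LHS = (-1)³ + (-1)² - 3·(-1) - 2 = 1, RHS = (-1) + 1 = 0; 1 < 0 — FAILS  ← closest negative counterexample to 0

Answer: x = -1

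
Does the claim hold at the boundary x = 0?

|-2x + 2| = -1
x = 0: LHS = |-2·0 + 2| = |2| = 2; 2 = -1 — FAILS

The relation fails at x = 0, so x = 0 is a counterexample.

Answer: No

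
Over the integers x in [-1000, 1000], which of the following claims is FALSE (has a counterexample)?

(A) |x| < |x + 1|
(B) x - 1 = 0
(A) x = -1: LHS = |-1| = 1, RHS = |(-1) + 1| = |0| = 0; 1 < 0 — FAILS
(B) x = 0: LHS = 0 - 1 = -1; -1 = 0 — FAILS

Answer: Both A and B are false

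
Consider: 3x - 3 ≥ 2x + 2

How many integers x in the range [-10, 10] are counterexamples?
Counterexamples in [-10, 10]: {-10, -9, -8, -7, -6, -5, -4, -3, -2, -1, 0, 1, 2, 3, 4}.

Counting them gives 15 values.

Answer: 15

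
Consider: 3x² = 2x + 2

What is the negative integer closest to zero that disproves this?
Testing negative integers from -1 downward:
x = -1: LHS = 3·(-1)² = 3, RHS = 2·(-1) + 2 = 0; 3 = 0 — FAILS  ← closest negative counterexample to 0

Answer: x = -1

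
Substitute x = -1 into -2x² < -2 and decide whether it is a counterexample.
Substitute x = -1 into the relation:
x = -1: LHS = -2·(-1)² = -2; -2 < -2 — FAILS

Since the claim fails at x = -1, this value is a counterexample.

Answer: Yes, x = -1 is a counterexample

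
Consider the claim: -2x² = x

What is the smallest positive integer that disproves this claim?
Testing positive integers:
x = 1: LHS = -2·1² = -2; -2 = 1 — FAILS  ← smallest positive counterexample

Answer: x = 1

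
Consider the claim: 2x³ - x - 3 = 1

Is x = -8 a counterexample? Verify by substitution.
Substitute x = -8 into the relation:
x = -8: LHS = 2·(-8)³ - (-8) - 3 = -1019; -1019 = 1 — FAILS

Since the claim fails at x = -8, this value is a counterexample.

Answer: Yes, x = -8 is a counterexample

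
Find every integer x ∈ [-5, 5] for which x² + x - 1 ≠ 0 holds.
Track d = LHS − RHS over the integers in [-5, 5]. Equality would need d = 0, but d changes sign only between consecutive integers, jumping over 0:
x = -2: LHS = (-2)² + (-2) - 1 = 1; 1 ≠ 0 — holds  (d = 1)
x = -1: LHS = (-1)² + (-1) - 1 = -1; -1 ≠ 0 — holds  (d = -1)
x = 0: LHS = 0² + 0 - 1 = -1; -1 ≠ 0 — holds  (d = -1)
x = 1: LHS = 1² + 1 - 1 = 1; 1 ≠ 0 — holds  (d = 1)
Away from these crossings d keeps a constant sign, and checking every integer in [-5, 5] confirms d ≠ 0 throughout. Hence the two sides are never equal, so the relation holds for every integer in [-5, 5].

Answer: All integers in [-5, 5]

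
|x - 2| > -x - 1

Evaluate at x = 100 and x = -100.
x = 100: LHS = |100 - 2| = |98| = 98, RHS = -100 - 1 = -101; 98 > -101 — holds
x = -100: LHS = |(-100) - 2| = |-102| = 102, RHS = -(-100) - 1 = 99; 102 > 99 — holds

Answer: Yes, holds for both x = 100 and x = -100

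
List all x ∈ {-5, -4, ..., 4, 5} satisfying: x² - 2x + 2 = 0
Over all integers in [-5, 5], LHS − RHS is always positive; it is smallest at x = 1, where it equals 1:
x = 1: LHS = 1² - 2·1 + 2 = 1; 1 = 0 — FAILS
At the ends of the range:
x = -5: LHS = (-5)² - 2·(-5) + 2 = 37; 37 = 0 — FAILS
x = 5: LHS = 5² - 2·5 + 2 = 17; 17 = 0 — FAILS
Hence LHS − RHS is never 0, i.e. the two sides are never equal, so the claimed relation (=) fails for every integer in [-5, 5].

Answer: None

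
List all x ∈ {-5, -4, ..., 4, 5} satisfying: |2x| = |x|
Holds for: {0}
Fails for: {-5, -4, -3, -2, -1, 1, 2, 3, 4, 5}

Answer: {0}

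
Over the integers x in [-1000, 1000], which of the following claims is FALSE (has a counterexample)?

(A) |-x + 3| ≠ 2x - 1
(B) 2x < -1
(A) Track d = LHS − RHS over the integers in [-1000, 1000]. Equality would need d = 0, but d changes sign only between consecutive integers, jumping over 0:
x = 1: LHS = |-1 + 3| = |2| = 2, RHS = 2·1 - 1 = 1; 2 ≠ 1 — holds  (d = 1)
x = 2: LHS = |-2 + 3| = |1| = 1, RHS = 2·2 - 1 = 3; 1 ≠ 3 — holds  (d = -2)
Away from these crossings d keeps a constant sign, and checking every integer in [-1000, 1000] confirms d ≠ 0 throughout. Hence the two sides are never equal, so the relation holds for every integer in [-1000, 1000].

(B) x = 0: LHS = 2·0 = 0; 0 < -1 — FAILS

Only (B) has a counterexample.

Answer: B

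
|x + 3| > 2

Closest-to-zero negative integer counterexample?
Testing negative integers from -1 downward:
x = -1: LHS = |(-1) + 3| = |2| = 2; 2 > 2 — FAILS  ← closest negative counterexample to 0

Answer: x = -1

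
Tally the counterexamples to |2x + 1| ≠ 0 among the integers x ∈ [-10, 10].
Over all integers in [-10, 10], LHS − RHS is always positive; it is smallest at x = 0, where it equals 1:
x = 0: LHS = |2·0 + 1| = |1| = 1; 1 ≠ 0 — holds
At the ends of the range:
x = -10: LHS = |2·(-10) + 1| = |-19| = 19; 19 ≠ 0 — holds
x = 10: LHS = |2·10 + 1| = |21| = 21; 21 ≠ 0 — holds
Hence LHS − RHS is never 0, i.e. the two sides are never equal, so the relation holds for every integer in [-10, 10].

No counterexample appears in that range.

Answer: 0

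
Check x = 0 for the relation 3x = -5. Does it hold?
x = 0: LHS = 3·0 = 0; 0 = -5 — FAILS

The relation fails at x = 0, so x = 0 is a counterexample.

Answer: No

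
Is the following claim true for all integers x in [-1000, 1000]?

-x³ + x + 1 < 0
The claim fails at x = 0:
x = 0: LHS = -0³ + 0 + 1 = 1; 1 < 0 — FAILS

Because a single integer refutes it, the statement is false.

Answer: False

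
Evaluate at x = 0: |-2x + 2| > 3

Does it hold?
x = 0: LHS = |-2·0 + 2| = |2| = 2; 2 > 3 — FAILS

The relation fails at x = 0, so x = 0 is a counterexample.

Answer: No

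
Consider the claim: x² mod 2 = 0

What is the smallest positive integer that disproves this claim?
Testing positive integers:
x = 1: LHS = (1²) mod 2 = 1 mod 2 = 1; 1 = 0 — FAILS  ← smallest positive counterexample

Answer: x = 1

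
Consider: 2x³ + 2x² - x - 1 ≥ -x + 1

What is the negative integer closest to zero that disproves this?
Testing negative integers from -1 downward:
x = -1: LHS = 2·(-1)³ + 2·(-1)² - (-1) - 1 = 0, RHS = -(-1) + 1 = 2; 0 ≥ 2 — FAILS  ← closest negative counterexample to 0

Answer: x = -1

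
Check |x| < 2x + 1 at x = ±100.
x = 100: LHS = |100| = 100, RHS = 2·100 + 1 = 201; 100 < 201 — holds
x = -100: LHS = |-100| = 100, RHS = 2·(-100) + 1 = -199; 100 < -199 — FAILS

Answer: Partially: holds for x = 100, fails for x = -100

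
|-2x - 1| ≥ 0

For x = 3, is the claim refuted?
Substitute x = 3 into the relation:
x = 3: LHS = |-2·3 - 1| = |-7| = 7; 7 ≥ 0 — holds

The relation holds at x = 3, so it is not a counterexample.

Answer: No, x = 3 is not a counterexample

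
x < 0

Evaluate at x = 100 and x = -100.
x = 100: 100 < 0 — FAILS
x = -100: -100 < 0 — holds

Answer: Partially: fails for x = 100, holds for x = -100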